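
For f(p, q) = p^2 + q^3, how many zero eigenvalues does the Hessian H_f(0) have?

1

Hessian at 0 has rank 1.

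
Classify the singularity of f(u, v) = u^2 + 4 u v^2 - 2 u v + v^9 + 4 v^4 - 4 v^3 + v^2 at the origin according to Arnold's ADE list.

The Hessian of f at 0 is [[2, -2], [-2, 2]] with rank 1, so corank 1. A Groebner basis of the Jacobian ideal J(f) in C{u,v} is {u^4 - 4*u^3*v - 3*u^3 + 5*u^2*v + 5*u^2/4 - 3*u*v/2 - u/8 + v/8, u/2 + v^2 - v/2}; counting standard monomials gives mu = 8. Corank 1: A-series; mu = 8 gives A_8.

A8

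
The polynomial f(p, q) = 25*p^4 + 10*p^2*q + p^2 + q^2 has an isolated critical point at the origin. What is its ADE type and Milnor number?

The Hessian of f at 0 has rank 2. Corank 0: nondegenerate Morse point, so A_1.

Type A_{1}, Milnor number mu = 1.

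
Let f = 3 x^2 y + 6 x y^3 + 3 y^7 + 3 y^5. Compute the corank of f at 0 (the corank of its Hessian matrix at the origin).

2

Hessian at 0 has rank 0.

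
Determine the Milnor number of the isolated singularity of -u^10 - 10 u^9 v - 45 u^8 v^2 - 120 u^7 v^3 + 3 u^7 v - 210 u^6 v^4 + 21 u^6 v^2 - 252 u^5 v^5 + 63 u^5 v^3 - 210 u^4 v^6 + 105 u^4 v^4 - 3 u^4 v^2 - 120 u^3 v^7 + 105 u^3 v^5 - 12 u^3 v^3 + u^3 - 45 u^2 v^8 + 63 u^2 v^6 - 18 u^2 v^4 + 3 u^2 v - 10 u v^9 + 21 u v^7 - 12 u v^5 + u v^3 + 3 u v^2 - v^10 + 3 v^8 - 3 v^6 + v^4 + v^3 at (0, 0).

7

The Hessian of f at 0 has rank 0. Corank 2; j^3 = (u + v)^3 is a perfect cube, so E-series; the 4-jet and mu = 7 give E_7.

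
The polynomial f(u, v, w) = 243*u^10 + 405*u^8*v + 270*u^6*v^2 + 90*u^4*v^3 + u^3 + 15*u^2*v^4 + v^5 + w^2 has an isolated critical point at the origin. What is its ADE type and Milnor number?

Type E_{8}, Milnor number mu = 8.

The Hessian of f at 0 has rank 1. Corank 2; j^3 = u^3 is a perfect cube, so E-series; the 5-jet and mu = 8 give E_8.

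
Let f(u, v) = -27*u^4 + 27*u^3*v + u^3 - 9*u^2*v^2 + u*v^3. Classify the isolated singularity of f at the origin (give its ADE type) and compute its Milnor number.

Type E_{7}, Milnor number mu = 7.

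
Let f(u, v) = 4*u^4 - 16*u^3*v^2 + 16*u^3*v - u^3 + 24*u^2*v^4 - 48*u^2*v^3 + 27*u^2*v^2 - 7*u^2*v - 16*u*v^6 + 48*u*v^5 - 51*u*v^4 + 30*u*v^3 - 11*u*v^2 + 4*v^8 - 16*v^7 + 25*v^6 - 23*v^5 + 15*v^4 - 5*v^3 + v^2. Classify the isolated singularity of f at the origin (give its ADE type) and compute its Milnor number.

Type A2, Milnor number mu = 2.

The Hessian of f at 0 has rank 1. Corank 1: A-series; mu = 2 gives A_2.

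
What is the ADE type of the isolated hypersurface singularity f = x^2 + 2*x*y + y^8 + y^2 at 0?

A_{7}

The Hessian of f at 0 has rank 1. Corank 1: A-series; mu = 7 gives A_7.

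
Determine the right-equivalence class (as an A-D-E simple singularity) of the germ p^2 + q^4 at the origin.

A_{3}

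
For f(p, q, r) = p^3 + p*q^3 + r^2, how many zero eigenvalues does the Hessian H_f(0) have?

2

The Hessian at 0 is [[0, 0, 0], [0, 0, 0], [0, 0, 2]] of rank 1; hence corank 2.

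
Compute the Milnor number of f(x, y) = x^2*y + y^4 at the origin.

The Hessian of f at 0 is [[0, 0], [0, 0]] with rank 0, so corank 2. A Groebner basis of the Jacobian ideal J(f) in C{x,y} is {x^3, x^2/4 + y^3, x*y}; counting standard monomials gives mu = 5. Corank 2; j^3 = x^2*y has shape L^2 M (L != M), so D-series; mu = 5 gives D_5.

5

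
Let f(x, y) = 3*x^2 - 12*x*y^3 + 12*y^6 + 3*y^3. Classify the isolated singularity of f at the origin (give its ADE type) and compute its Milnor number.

Type A2, Milnor number mu = 2.

The Hessian of f at 0 has rank 1. Corank 1: A-series; mu = 2 gives A_2.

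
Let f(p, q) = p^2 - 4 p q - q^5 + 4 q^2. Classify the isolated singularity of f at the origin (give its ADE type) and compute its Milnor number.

Type A_4, Milnor number mu = 4.

The Hessian of f at 0 has rank 1. Corank 1: A-series; mu = 4 gives A_4.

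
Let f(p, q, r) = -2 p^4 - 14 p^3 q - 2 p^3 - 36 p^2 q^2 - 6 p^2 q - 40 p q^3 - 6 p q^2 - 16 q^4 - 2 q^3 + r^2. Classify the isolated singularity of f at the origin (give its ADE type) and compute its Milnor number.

The Hessian of f at 0 has rank 1. Corank 2; j^3 = -2*(p + q)^3 is a perfect cube, so E-series; the 4-jet and mu = 7 give E_7.

Type E7, Milnor number mu = 7.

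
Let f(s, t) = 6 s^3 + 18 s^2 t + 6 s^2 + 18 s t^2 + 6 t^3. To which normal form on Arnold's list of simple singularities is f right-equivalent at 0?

A2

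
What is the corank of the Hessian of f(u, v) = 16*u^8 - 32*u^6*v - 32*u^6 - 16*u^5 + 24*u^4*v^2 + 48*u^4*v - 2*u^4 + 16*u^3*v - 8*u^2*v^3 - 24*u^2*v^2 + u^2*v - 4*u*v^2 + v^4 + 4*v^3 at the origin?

2

Hessian at 0 has rank 0.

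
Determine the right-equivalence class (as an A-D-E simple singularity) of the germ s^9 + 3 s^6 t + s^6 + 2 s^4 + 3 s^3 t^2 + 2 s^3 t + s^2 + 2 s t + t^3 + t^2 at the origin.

A_2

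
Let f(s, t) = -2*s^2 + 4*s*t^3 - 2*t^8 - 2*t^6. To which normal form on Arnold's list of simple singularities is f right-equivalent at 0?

A7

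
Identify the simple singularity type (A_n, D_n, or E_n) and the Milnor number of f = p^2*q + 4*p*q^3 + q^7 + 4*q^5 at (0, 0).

Type D8, Milnor number mu = 8.

The Hessian of f at 0 is [[0, 0], [0, 0]] with rank 0, so corank 2. A Groebner basis of the Jacobian ideal J(f) in C{p,q} is {p^2*q^2 + 4*p^2/7 + 8*p*q^2/7, p^3 - 8*p^2/7 - 16*p*q^2/7, p*q/2 + q^3}; counting standard monomials gives mu = 8. Corank 2; j^3 = p^2*q has shape L^2 M (L != M), so D-series; mu = 8 gives D_8.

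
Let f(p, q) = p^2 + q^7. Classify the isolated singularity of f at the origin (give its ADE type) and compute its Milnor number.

Type A6, Milnor number mu = 6.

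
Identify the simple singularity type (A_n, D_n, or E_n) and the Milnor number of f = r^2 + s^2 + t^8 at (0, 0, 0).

Type A7, Milnor number mu = 7.

The Hessian of f at 0 has rank 2. Corank 1: A-series; mu = 7 gives A_7.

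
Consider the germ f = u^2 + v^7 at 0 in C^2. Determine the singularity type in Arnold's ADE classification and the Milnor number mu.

The Hessian of f at 0 has rank 1. Corank 1: A-series; mu = 6 gives A_6.

Type A_6, Milnor number mu = 6.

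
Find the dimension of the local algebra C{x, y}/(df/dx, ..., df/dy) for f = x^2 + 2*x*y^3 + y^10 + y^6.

9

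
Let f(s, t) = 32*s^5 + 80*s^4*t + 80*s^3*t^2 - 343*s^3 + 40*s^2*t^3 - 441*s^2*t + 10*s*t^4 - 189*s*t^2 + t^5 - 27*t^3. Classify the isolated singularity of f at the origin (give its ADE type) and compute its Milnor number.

Type E_8, Milnor number mu = 8.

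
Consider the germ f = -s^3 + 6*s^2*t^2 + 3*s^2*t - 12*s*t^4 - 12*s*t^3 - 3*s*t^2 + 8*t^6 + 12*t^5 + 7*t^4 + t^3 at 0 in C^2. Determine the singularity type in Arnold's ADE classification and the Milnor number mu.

The Hessian of f at 0 is [[0, 0], [0, 0]] with rank 0, so corank 2. A Groebner basis of the Jacobian ideal J(f) in C{s,t} is {s^3 - 3*s^2/4 + 3*s*t/2 - 3*t^2/4, s^2*t - s^2/2 + s*t - t^2/2, -s^2/4 + s*t^2 + s*t/2 - t^2/4, t^3}; counting standard monomials gives mu = 6. Corank 2; j^3 = -(s - t)^3 is a perfect cube, so E-series; the 4-jet and mu = 6 give E_6.

Type E_{6}, Milnor number mu = 6.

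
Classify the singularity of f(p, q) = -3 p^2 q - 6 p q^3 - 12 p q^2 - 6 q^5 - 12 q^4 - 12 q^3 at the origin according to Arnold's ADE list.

The Hessian of f at 0 has rank 0. Corank 2; j^3 = -3*q*(p + 2*q)^2 has shape L^2 M (L != M), so D-series; mu = 6 gives D_6.

D_{6}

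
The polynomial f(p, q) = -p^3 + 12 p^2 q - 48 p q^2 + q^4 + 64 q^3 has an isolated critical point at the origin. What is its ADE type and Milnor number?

The Hessian of f at 0 is [[0, 0], [0, 0]] with rank 0, so corank 2. A Groebner basis of the Jacobian ideal J(f) in C{p,q} is {q^3, p^2 - 8*p*q + 16*q^2}; counting standard monomials gives mu = 6. Corank 2; j^3 = -(p - 4*q)^3 is a perfect cube, so E-series; the 4-jet and mu = 6 give E_6.

Type E_{6}, Milnor number mu = 6.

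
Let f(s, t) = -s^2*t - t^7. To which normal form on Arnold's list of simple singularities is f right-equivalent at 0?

D_{8}

The Hessian of f at 0 has rank 0. Corank 2; j^3 = -s^2*t has shape L^2 M (L != M), so D-series; mu = 8 gives D_8.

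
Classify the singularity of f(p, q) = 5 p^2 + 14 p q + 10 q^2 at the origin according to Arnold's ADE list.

A_{1}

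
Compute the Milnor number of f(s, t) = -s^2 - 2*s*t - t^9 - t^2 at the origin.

8

The Hessian of f at 0 is [[-2, -2], [-2, -2]] with rank 1, so corank 1. A Groebner basis of the Jacobian ideal J(f) in C{s,t} is {t^8, s + t}; counting standard monomials gives mu = 8. Corank 1: A-series; mu = 8 gives A_8.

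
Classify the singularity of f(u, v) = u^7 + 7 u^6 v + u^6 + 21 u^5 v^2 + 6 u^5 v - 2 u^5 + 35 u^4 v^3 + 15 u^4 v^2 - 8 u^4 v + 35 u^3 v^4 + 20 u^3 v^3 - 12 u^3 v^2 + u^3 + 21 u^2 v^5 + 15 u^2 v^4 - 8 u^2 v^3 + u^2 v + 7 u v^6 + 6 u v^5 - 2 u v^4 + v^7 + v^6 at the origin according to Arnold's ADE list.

D_7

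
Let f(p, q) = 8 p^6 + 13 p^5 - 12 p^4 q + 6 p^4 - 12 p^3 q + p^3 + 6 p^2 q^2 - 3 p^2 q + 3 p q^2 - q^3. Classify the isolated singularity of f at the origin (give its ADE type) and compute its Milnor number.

Type E8, Milnor number mu = 8.

The Hessian of f at 0 is [[0, 0], [0, 0]] with rank 0, so corank 2. A Groebner basis of the Jacobian ideal J(f) in C{p,q} is {3*p^2/32 + p*q^3 + 3*p*q^2/8 - 3*p*q/16 - 3*q^3/8 + 3*q^2/32, p^2/8 + p*q^2/2 - p*q/4 + q^4 - q^3/2 + q^2/8, p^3 + 3*p^2/8 - 3*p*q^2/2 - 3*p*q/4 + q^3/2 + 3*q^2/8, p^2*q + p^2/8 - 3*p*q^2/2 - p*q/4 + q^3/2 + q^2/8}; counting standard monomials gives mu = 8. Corank 2; j^3 = (p - q)^3 is a perfect cube, so E-series; the 5-jet and mu = 8 give E_8.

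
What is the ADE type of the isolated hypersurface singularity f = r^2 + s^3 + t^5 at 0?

The Hessian of f at 0 is [[0, 0, 0], [0, 0, 0], [0, 0, 2]] with rank 1, so corank 2. A Groebner basis of the Jacobian ideal J(f) in C{s,t,r} is {t^4, s^2, r}; counting standard monomials gives mu = 8. Corank 2; j^3 = s^3 is a perfect cube, so E-series; the 5-jet and mu = 8 give E_8.

E8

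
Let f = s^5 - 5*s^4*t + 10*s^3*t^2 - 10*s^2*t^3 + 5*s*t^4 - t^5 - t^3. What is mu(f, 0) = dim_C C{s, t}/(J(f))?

The Hessian of f at 0 has rank 0. Corank 2; j^3 = -t^3 is a perfect cube, so E-series; the 5-jet and mu = 8 give E_8.

8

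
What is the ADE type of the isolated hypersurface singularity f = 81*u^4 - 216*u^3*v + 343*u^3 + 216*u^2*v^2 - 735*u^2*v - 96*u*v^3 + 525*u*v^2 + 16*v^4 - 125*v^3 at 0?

E_{6}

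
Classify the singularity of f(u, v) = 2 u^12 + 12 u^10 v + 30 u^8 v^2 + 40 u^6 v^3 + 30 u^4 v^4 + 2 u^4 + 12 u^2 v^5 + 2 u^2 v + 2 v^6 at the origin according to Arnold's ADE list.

The Hessian of f at 0 has rank 0. Corank 2; j^3 = 2*u^2*v has shape L^2 M (L != M), so D-series; mu = 7 gives D_7.

D7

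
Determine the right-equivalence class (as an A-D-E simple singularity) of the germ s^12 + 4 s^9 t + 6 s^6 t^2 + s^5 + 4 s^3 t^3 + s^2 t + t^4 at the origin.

The Hessian of f at 0 has rank 0. Corank 2; j^3 = s^2*t has shape L^2 M (L != M), so D-series; mu = 5 gives D_5.

D5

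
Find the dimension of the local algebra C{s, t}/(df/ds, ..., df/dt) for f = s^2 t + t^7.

The Hessian of f at 0 has rank 0. Corank 2; j^3 = s^2*t has shape L^2 M (L != M), so D-series; mu = 8 gives D_8.

8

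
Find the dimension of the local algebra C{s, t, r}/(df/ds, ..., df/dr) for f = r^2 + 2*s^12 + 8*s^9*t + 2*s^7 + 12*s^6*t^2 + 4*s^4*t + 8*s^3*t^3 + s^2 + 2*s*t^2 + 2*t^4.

3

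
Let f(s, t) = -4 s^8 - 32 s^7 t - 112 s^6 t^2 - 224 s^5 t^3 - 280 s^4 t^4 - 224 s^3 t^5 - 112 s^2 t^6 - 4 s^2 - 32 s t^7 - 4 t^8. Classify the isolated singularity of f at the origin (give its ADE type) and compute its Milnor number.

Type A7, Milnor number mu = 7.

The Hessian of f at 0 has rank 1. Corank 1: A-series; mu = 7 gives A_7.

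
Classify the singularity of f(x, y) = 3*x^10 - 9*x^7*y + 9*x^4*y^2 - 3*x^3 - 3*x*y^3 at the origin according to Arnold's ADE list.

E_{7}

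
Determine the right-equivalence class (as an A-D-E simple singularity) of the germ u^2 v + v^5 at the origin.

D_6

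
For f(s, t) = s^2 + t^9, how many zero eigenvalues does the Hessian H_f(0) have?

1

Hessian at 0 has rank 1.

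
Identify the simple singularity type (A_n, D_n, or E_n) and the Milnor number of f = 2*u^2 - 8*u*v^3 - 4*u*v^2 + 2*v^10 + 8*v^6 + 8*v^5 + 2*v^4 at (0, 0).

The Hessian of f at 0 has rank 1. Corank 1: A-series; mu = 9 gives A_9.

Type A_9, Milnor number mu = 9.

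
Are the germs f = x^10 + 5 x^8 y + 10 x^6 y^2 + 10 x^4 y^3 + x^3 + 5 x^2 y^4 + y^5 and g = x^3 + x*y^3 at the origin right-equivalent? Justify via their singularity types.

No.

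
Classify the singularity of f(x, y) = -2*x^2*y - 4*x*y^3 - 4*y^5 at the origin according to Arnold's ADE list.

The Hessian of f at 0 has rank 0. Corank 2; j^3 = -2*x^2*y has shape L^2 M (L != M), so D-series; mu = 6 gives D_6.

D_6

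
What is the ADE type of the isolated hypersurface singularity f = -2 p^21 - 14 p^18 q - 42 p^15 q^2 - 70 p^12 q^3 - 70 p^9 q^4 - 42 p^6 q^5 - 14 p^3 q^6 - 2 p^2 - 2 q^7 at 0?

A_6

The Hessian of f at 0 is [[-4, 0], [0, 0]] with rank 1, so corank 1. A Groebner basis of the Jacobian ideal J(f) in C{p,q} is {q^6, p}; counting standard monomials gives mu = 6. Corank 1: A-series; mu = 6 gives A_6.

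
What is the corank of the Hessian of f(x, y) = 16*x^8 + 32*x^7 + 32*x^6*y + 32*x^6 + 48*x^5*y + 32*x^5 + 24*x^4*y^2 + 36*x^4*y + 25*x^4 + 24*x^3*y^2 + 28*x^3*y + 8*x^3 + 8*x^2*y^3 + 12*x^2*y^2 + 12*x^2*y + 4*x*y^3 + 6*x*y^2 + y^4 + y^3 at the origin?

2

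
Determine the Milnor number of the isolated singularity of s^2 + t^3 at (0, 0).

2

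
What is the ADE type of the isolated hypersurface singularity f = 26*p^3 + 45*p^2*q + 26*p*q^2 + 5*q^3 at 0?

The Hessian of f at 0 has rank 0. Corank 2; j^3 = (2*p + q)*(13*p^2 + 16*p*q + 5*q^2) splits into three distinct lines over C (the quadratic factor has nonzero discriminant), so D_4.

D_4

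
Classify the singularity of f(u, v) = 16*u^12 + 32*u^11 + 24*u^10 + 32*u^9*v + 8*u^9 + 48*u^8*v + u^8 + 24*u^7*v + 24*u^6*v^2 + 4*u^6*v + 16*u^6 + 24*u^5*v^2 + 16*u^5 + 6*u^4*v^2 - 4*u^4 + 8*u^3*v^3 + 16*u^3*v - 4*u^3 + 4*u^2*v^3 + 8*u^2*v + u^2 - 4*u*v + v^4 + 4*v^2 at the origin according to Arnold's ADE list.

A_3

The Hessian of f at 0 has rank 1. Corank 1: A-series; mu = 3 gives A_3.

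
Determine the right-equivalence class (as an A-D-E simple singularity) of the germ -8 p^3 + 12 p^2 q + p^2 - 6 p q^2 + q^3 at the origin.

A_{2}

The Hessian of f at 0 is [[2, 0], [0, 0]] with rank 1, so corank 1. A Groebner basis of the Jacobian ideal J(f) in C{p,q} is {q^2, p}; counting standard monomials gives mu = 2. Corank 1: A-series; mu = 2 gives A_2.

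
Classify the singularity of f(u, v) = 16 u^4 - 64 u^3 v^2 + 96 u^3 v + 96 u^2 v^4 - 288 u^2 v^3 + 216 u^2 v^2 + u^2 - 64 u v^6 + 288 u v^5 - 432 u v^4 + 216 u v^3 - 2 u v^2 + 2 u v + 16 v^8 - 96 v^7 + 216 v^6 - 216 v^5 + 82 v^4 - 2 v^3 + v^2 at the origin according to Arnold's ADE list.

A_3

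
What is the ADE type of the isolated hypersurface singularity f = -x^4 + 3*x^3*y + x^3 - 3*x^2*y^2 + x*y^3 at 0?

E_7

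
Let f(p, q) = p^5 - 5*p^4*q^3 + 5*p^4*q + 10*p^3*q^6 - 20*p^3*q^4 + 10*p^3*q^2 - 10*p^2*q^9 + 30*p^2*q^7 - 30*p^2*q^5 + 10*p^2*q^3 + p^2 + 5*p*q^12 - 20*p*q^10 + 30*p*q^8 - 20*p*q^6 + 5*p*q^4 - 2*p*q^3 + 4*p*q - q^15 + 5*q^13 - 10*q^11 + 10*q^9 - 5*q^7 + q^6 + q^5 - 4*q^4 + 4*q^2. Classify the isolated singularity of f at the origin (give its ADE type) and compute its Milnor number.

The Hessian of f at 0 is [[2, 4], [4, 8]] with rank 1, so corank 1. A Groebner basis of the Jacobian ideal J(f) in C{p,q} is {-p + q^3 - 2*q, p^2 - 4*q^2, p*q + 2*q^2}; counting standard monomials gives mu = 4. Corank 1: A-series; mu = 4 gives A_4.

Type A4, Milnor number mu = 4.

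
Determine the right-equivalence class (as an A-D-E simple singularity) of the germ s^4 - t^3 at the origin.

The Hessian of f at 0 has rank 0. Corank 2; j^3 = -t^3 is a perfect cube, so E-series; the 4-jet and mu = 6 give E_6.

E_6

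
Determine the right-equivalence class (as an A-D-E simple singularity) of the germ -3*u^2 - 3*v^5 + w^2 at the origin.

The Hessian of f at 0 is [[-6, 0, 0], [0, 0, 0], [0, 0, 2]] with rank 2, so corank 1. A Groebner basis of the Jacobian ideal J(f) in C{u,v,w} is {v^4, u, w}; counting standard monomials gives mu = 4. Corank 1: A-series; mu = 4 gives A_4.

A_4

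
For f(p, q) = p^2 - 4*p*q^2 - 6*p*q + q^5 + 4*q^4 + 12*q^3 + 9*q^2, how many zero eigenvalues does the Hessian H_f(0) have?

Hessian at 0 has rank 1.

1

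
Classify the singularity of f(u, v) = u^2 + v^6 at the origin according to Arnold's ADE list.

A_5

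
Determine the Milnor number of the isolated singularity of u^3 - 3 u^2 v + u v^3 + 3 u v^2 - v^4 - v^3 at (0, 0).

7

The Hessian of f at 0 has rank 0. Corank 2; j^3 = (u - v)^3 is a perfect cube, so E-series; the 4-jet and mu = 7 give E_7.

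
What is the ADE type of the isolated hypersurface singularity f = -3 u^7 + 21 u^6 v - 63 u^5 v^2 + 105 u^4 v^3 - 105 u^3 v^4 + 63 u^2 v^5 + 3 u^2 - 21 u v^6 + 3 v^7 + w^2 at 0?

A_6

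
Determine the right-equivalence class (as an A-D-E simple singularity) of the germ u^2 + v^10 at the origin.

The Hessian of f at 0 is [[2, 0], [0, 0]] with rank 1, so corank 1. A Groebner basis of the Jacobian ideal J(f) in C{u,v} is {v^9, u}; counting standard monomials gives mu = 9. Corank 1: A-series; mu = 9 gives A_9.

A_{9}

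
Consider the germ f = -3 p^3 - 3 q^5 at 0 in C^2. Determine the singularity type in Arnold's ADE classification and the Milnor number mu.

Type E_{8}, Milnor number mu = 8.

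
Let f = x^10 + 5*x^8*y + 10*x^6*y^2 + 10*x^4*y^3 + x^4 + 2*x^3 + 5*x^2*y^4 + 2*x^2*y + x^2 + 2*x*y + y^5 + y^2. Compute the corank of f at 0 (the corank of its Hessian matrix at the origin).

1

Hessian at 0 has rank 1.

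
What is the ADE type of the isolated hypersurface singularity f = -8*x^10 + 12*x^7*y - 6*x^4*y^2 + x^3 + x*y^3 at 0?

E_7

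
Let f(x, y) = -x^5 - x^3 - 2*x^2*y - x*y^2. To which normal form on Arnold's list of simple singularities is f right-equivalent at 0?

The Hessian of f at 0 is [[0, 0], [0, 0]] with rank 0, so corank 2. A Groebner basis of the Jacobian ideal J(f) in C{x,y} is {x*y/5 + y^4 + y^2/5, x*y^2 + y^3, x^2 + x*y}; counting standard monomials gives mu = 6. Corank 2; j^3 = -x*(x + y)^2 has shape L^2 M (L != M), so D-series; mu = 6 gives D_6.

D6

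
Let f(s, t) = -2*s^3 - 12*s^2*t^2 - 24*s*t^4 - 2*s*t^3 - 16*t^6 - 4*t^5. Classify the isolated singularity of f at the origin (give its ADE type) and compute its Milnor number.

The Hessian of f at 0 is [[0, 0], [0, 0]] with rank 0, so corank 2. A Groebner basis of the Jacobian ideal J(f) in C{s,t} is {-s^2/4 + t^4 - t^3/12, s^3, s^2*t + s^2/12 + t^3/36, s^2/2 + s*t^2 + t^3/6}; counting standard monomials gives mu = 7. Corank 2; j^3 = -2*s^3 is a perfect cube, so E-series; the 4-jet and mu = 7 give E_7.

Type E_{7}, Milnor number mu = 7.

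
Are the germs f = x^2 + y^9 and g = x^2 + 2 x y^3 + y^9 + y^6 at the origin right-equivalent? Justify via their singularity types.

Yes.

The Hessian of f at 0 has rank 1. Corank 1: A-series; mu = 8 gives A_8. The Hessian of g at 0 has rank 1. Corank 1: A-series; mu = 8 gives A_8. Both have type A_8, hence right-equivalent.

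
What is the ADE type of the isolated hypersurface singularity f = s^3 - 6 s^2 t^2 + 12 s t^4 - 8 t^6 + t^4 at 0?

The Hessian of f at 0 is [[0, 0], [0, 0]] with rank 0, so corank 2. A Groebner basis of the Jacobian ideal J(f) in C{s,t} is {s^3, s^2*t, -s^2/4 + s*t^2, t^3}; counting standard monomials gives mu = 6. Corank 2; j^3 = s^3 is a perfect cube, so E-series; the 4-jet and mu = 6 give E_6.

E_{6}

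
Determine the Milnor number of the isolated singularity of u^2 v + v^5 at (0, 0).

The Hessian of f at 0 is [[0, 0], [0, 0]] with rank 0, so corank 2. A Groebner basis of the Jacobian ideal J(f) in C{u,v} is {u^2/5 + v^4, u^3, u*v}; counting standard monomials gives mu = 6. Corank 2; j^3 = u^2*v has shape L^2 M (L != M), so D-series; mu = 6 gives D_6.

6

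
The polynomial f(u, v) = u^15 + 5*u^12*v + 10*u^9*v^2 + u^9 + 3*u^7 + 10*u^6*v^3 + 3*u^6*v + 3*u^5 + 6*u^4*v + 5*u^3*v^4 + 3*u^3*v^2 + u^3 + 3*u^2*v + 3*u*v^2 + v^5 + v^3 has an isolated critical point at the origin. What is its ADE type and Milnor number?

Type E_{8}, Milnor number mu = 8.

The Hessian of f at 0 has rank 0. Corank 2; j^3 = (u + v)^3 is a perfect cube, so E-series; the 5-jet and mu = 8 give E_8.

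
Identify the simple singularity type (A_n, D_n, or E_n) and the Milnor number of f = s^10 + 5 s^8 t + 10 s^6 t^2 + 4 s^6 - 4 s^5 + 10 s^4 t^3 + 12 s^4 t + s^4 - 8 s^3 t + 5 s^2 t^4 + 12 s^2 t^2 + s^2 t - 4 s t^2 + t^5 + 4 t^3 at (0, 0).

Type D_6, Milnor number mu = 6.

The Hessian of f at 0 has rank 0. Corank 2; j^3 = t*(s - 2*t)^2 has shape L^2 M (L != M), so D-series; mu = 6 gives D_6.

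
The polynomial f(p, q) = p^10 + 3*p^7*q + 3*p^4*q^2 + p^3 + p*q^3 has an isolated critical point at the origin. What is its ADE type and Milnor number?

Type E7, Milnor number mu = 7.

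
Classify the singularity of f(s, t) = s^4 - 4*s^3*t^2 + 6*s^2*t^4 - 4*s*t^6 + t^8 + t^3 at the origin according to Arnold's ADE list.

The Hessian of f at 0 has rank 0. Corank 2; j^3 = t^3 is a perfect cube, so E-series; the 4-jet and mu = 6 give E_6.

E_{6}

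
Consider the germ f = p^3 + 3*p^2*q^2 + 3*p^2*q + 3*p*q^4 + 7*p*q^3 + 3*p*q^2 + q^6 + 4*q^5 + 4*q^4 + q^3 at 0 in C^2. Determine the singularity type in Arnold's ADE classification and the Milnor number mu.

Type E_7, Milnor number mu = 7.

The Hessian of f at 0 has rank 0. Corank 2; j^3 = (p + q)^3 is a perfect cube, so E-series; the 4-jet and mu = 7 give E_7.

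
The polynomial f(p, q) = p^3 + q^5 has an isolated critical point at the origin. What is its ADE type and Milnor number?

The Hessian of f at 0 has rank 0. Corank 2; j^3 = p^3 is a perfect cube, so E-series; the 5-jet and mu = 8 give E_8.

Type E8, Milnor number mu = 8.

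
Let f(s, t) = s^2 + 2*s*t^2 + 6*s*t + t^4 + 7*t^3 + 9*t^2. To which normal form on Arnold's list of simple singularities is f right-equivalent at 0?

A_2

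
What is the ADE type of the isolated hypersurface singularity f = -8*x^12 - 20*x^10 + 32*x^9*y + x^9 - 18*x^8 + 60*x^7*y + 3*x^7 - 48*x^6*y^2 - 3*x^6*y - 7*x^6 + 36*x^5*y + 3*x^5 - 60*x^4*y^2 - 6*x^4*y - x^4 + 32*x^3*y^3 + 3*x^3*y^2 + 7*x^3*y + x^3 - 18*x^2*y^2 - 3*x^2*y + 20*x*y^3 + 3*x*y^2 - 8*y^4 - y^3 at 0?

The Hessian of f at 0 has rank 0. Corank 2; j^3 = (x - y)^3 is a perfect cube, so E-series; the 4-jet and mu = 7 give E_7.

E_7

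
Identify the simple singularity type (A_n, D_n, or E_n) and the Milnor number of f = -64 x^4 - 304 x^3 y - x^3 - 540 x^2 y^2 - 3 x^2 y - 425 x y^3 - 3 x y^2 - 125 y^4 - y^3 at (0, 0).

The Hessian of f at 0 is [[0, 0], [0, 0]] with rank 0, so corank 2. A Groebner basis of the Jacobian ideal J(f) in C{x,y} is {3*x^2/16 + 3*x*y/8 + y^4 + y^3/16 + 3*y^2/16, x^3 + 27*x^2/16 + 27*x*y/8 + 25*y^3/16 + 27*y^2/16, x^2*y - 17*x^2/16 - 17*x*y/8 - 65*y^3/48 - 17*y^2/16, x^2/2 + x*y^2 + x*y + 7*y^3/6 + y^2/2}; counting standard monomials gives mu = 7. Corank 2; j^3 = -(x + y)^3 is a perfect cube, so E-series; the 4-jet and mu = 7 give E_7.

Type E7, Milnor number mu = 7.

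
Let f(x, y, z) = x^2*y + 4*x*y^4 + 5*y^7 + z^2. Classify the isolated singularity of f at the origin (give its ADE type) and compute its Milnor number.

Type D_8, Milnor number mu = 8.

The Hessian of f at 0 has rank 1. Corank 2; j^3 = x^2*y has shape L^2 M (L != M), so D-series; mu = 8 gives D_8.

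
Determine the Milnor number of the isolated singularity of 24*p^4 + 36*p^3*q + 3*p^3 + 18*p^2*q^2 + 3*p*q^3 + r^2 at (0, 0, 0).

7

The Hessian of f at 0 has rank 1. Corank 2; j^3 = 3*p^3 is a perfect cube, so E-series; the 4-jet and mu = 7 give E_7.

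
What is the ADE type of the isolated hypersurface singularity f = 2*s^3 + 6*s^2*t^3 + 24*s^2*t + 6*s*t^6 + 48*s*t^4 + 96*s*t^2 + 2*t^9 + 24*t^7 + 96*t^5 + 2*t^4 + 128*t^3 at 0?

E_6

The Hessian of f at 0 is [[0, 0], [0, 0]] with rank 0, so corank 2. A Groebner basis of the Jacobian ideal J(f) in C{s,t} is {t^3, s^2 + 8*s*t + 16*t^2}; counting standard monomials gives mu = 6. Corank 2; j^3 = 2*(s + 4*t)^3 is a perfect cube, so E-series; the 4-jet and mu = 6 give E_6.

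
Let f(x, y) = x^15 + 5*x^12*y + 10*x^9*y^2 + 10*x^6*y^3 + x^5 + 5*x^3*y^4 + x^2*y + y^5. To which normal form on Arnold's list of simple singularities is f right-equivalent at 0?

D_6

The Hessian of f at 0 has rank 0. Corank 2; j^3 = x^2*y has shape L^2 M (L != M), so D-series; mu = 6 gives D_6.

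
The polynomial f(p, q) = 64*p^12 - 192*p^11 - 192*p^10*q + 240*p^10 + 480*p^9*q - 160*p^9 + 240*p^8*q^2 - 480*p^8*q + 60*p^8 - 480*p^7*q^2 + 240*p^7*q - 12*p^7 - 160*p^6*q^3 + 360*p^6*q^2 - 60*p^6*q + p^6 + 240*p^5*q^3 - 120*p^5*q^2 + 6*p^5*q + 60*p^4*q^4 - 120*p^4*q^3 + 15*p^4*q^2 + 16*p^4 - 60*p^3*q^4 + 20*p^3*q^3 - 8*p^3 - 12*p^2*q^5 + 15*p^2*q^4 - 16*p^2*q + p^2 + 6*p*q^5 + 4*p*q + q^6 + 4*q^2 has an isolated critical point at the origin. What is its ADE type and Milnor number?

The Hessian of f at 0 has rank 1. Corank 1: A-series; mu = 5 gives A_5.

Type A_5, Milnor number mu = 5.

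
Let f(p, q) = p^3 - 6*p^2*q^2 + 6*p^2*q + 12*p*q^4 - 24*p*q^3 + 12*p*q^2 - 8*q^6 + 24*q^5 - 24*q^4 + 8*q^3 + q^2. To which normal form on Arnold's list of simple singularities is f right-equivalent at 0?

The Hessian of f at 0 is [[0, 0], [0, 2]] with rank 1, so corank 1. A Groebner basis of the Jacobian ideal J(f) in C{p,q} is {p^2, q}; counting standard monomials gives mu = 2. Corank 1: A-series; mu = 2 gives A_2.

A_{2}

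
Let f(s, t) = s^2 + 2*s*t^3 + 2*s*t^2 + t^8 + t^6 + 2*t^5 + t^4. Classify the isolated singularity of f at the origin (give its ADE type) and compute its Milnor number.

Type A_{7}, Milnor number mu = 7.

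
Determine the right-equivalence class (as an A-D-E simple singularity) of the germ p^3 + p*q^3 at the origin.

E_7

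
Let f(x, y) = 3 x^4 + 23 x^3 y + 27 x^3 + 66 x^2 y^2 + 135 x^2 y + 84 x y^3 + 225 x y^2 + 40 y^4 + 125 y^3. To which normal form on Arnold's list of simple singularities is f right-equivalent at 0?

E_7

The Hessian of f at 0 has rank 0. Corank 2; j^3 = (3*x + 5*y)^3 is a perfect cube, so E-series; the 4-jet and mu = 7 give E_7.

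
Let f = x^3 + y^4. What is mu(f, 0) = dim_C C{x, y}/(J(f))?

6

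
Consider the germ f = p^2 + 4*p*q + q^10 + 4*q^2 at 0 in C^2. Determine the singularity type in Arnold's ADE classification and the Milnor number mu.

Type A9, Milnor number mu = 9.

The Hessian of f at 0 has rank 1. Corank 1: A-series; mu = 9 gives A_9.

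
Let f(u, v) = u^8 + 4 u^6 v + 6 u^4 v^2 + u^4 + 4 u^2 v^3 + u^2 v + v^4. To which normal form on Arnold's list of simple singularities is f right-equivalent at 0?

D_{5}

The Hessian of f at 0 has rank 0. Corank 2; j^3 = u^2*v has shape L^2 M (L != M), so D-series; mu = 5 gives D_5.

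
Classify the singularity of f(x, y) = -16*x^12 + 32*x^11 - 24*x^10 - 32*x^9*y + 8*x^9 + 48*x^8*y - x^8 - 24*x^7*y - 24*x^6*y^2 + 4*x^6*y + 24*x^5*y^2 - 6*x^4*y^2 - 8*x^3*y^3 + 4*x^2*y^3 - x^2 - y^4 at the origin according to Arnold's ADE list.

A3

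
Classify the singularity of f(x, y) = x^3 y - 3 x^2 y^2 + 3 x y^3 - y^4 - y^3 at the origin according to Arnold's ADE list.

The Hessian of f at 0 has rank 0. Corank 2; j^3 = -y^3 is a perfect cube, so E-series; the 4-jet and mu = 7 give E_7.

E_{7}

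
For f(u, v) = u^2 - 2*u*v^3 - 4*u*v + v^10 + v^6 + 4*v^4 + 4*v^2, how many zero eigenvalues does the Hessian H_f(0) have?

1

The Hessian at 0 is [[2, -4], [-4, 8]] of rank 1; hence corank 1.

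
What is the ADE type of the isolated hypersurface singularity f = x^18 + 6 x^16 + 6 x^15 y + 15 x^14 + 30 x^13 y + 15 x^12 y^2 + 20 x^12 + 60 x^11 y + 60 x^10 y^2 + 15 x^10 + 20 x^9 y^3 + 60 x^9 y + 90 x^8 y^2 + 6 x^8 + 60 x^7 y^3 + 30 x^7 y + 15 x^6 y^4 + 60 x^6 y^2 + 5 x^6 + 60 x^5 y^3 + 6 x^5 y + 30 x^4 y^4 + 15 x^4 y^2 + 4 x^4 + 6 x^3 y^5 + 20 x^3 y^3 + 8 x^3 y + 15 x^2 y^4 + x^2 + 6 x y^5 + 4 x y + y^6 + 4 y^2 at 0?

A_5

The Hessian of f at 0 has rank 1. Corank 1: A-series; mu = 5 gives A_5.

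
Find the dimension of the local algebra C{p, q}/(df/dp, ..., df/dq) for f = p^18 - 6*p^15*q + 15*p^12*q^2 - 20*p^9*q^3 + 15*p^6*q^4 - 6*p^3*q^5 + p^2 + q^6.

5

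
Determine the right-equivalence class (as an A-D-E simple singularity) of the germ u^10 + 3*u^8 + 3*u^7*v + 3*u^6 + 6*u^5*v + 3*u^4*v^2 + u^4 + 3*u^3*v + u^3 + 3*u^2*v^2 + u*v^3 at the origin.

E_7

The Hessian of f at 0 has rank 0. Corank 2; j^3 = u^3 is a perfect cube, so E-series; the 4-jet and mu = 7 give E_7.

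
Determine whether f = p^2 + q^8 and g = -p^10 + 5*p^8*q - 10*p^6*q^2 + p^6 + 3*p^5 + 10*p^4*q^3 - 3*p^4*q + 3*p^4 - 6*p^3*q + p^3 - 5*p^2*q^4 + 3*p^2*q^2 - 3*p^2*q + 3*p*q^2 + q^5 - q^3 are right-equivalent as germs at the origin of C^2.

No.

The Hessian of f at 0 has rank 1. Corank 1: A-series; mu = 7 gives A_7. The Hessian of g at 0 has rank 0. Corank 2; j^3 = (p - q)^3 is a perfect cube, so E-series; the 5-jet and mu = 8 give E_8. f is A_7 but g is E_8, hence not right-equivalent.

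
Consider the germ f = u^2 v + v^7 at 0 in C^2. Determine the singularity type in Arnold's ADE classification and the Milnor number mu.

Type D8, Milnor number mu = 8.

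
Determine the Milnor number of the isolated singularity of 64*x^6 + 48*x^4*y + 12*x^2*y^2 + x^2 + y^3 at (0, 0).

The Hessian of f at 0 has rank 1. Corank 1: A-series; mu = 2 gives A_2.

2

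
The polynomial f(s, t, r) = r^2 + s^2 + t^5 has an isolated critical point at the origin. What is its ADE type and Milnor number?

The Hessian of f at 0 has rank 2. Corank 1: A-series; mu = 4 gives A_4.

Type A_{4}, Milnor number mu = 4.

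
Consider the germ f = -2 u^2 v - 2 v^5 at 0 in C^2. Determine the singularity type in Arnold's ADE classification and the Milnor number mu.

Type D6, Milnor number mu = 6.

The Hessian of f at 0 is [[0, 0], [0, 0]] with rank 0, so corank 2. A Groebner basis of the Jacobian ideal J(f) in C{u,v} is {u^2/5 + v^4, u^3, u*v}; counting standard monomials gives mu = 6. Corank 2; j^3 = -2*u^2*v has shape L^2 M (L != M), so D-series; mu = 6 gives D_6.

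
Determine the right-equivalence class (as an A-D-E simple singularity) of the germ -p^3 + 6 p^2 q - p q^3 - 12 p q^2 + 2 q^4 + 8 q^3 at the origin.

E_7

The Hessian of f at 0 has rank 0. Corank 2; j^3 = -(p - 2*q)^3 is a perfect cube, so E-series; the 4-jet and mu = 7 give E_7.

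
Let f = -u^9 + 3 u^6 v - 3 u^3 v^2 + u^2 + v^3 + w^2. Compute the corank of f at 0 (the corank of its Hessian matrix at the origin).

1

The Hessian at 0 is [[2, 0, 0], [0, 0, 0], [0, 0, 2]] of rank 2; hence corank 1.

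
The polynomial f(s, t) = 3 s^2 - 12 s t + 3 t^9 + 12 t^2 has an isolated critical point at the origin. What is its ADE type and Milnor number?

Type A_{8}, Milnor number mu = 8.

The Hessian of f at 0 has rank 1. Corank 1: A-series; mu = 8 gives A_8.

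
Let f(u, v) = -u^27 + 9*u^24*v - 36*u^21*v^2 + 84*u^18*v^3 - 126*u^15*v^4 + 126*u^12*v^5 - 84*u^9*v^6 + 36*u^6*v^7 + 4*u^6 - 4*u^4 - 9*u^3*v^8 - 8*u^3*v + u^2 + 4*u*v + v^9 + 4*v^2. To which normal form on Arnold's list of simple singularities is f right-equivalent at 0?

A_{8}

The Hessian of f at 0 is [[2, 4], [4, 8]] with rank 1, so corank 1. A Groebner basis of the Jacobian ideal J(f) in C{u,v} is {-u^2/8 + u*v^3 - 5*u*v/8 - 3*v^2/4, 3*u^2/32 + 7*u*v/16 + v^4 + v^2/2, u^3 - u/2 - v, u^2*v + 2*u*v^2 + u/12 + 4*v^3/3 + v/6}; counting standard monomials gives mu = 8. Corank 1: A-series; mu = 8 gives A_8.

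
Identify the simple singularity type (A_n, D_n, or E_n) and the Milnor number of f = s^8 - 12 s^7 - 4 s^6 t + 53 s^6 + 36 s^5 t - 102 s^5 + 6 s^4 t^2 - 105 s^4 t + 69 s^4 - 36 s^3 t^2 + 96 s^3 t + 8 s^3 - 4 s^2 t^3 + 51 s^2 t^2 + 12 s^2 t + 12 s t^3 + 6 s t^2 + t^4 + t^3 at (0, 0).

The Hessian of f at 0 has rank 0. Corank 2; j^3 = (2*s + t)^3 is a perfect cube, so E-series; the 4-jet and mu = 6 give E_6.

Type E_{6}, Milnor number mu = 6.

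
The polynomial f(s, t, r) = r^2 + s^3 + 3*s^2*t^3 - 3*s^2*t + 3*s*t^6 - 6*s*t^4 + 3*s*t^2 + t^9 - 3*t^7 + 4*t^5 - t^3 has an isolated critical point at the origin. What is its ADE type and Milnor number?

The Hessian of f at 0 is [[0, 0, 0], [0, 0, 0], [0, 0, 2]] with rank 1, so corank 2. A Groebner basis of the Jacobian ideal J(f) in C{s,t,r} is {s^2/2 + s*t^3 - s*t + t^2/2, t^4, s^3 - 3*s*t^2 + 2*t^3, s^2*t - 2*s*t^2 + t^3, r}; counting standard monomials gives mu = 8. Corank 2; j^3 = (s - t)^3 is a perfect cube, so E-series; the 5-jet and mu = 8 give E_8.

Type E_8, Milnor number mu = 8.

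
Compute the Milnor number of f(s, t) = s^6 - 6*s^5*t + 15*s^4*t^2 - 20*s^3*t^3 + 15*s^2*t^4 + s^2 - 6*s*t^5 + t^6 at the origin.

5

The Hessian of f at 0 is [[2, 0], [0, 0]] with rank 1, so corank 1. A Groebner basis of the Jacobian ideal J(f) in C{s,t} is {t^5, s}; counting standard monomials gives mu = 5. Corank 1: A-series; mu = 5 gives A_5.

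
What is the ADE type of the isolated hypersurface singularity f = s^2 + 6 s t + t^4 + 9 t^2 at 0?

A_3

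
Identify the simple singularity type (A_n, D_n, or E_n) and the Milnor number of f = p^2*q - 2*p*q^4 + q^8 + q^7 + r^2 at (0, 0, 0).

Type D_{9}, Milnor number mu = 9.

The Hessian of f at 0 has rank 1. Corank 2; j^3 = p^2*q has shape L^2 M (L != M), so D-series; mu = 9 gives D_9.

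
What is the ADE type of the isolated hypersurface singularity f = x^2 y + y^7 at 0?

D8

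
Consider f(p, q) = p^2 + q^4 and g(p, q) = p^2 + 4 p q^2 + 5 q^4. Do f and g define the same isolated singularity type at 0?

The Hessian of f at 0 has rank 1. Corank 1: A-series; mu = 3 gives A_3. The Hessian of g at 0 has rank 1. Corank 1: A-series; mu = 3 gives A_3. Both have type A_3, hence right-equivalent.

Yes.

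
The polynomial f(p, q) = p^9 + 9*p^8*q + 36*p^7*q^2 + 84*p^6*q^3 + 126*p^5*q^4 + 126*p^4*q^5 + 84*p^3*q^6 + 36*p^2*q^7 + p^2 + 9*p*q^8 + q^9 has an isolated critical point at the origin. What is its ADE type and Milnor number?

Type A_8, Milnor number mu = 8.

The Hessian of f at 0 has rank 1. Corank 1: A-series; mu = 8 gives A_8.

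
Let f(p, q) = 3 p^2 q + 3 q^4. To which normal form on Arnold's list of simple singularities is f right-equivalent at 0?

The Hessian of f at 0 has rank 0. Corank 2; j^3 = 3*p^2*q has shape L^2 M (L != M), so D-series; mu = 5 gives D_5.

D5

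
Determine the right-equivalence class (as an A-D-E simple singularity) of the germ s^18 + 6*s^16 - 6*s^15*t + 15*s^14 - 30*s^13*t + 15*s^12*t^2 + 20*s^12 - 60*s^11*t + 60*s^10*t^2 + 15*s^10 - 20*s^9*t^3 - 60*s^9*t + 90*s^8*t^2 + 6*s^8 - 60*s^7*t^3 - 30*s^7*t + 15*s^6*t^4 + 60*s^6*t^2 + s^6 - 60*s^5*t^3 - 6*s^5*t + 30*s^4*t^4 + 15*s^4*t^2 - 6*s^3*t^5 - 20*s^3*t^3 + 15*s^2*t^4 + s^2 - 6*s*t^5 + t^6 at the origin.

A_{5}

The Hessian of f at 0 has rank 1. Corank 1: A-series; mu = 5 gives A_5.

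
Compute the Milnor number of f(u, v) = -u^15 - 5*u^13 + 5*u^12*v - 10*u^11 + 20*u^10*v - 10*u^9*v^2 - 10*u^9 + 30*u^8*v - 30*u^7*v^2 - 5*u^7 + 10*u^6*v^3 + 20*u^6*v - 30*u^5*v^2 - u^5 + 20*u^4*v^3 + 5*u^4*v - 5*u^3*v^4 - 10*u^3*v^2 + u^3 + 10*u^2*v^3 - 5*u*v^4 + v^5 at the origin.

The Hessian of f at 0 has rank 0. Corank 2; j^3 = u^3 is a perfect cube, so E-series; the 5-jet and mu = 8 give E_8.

8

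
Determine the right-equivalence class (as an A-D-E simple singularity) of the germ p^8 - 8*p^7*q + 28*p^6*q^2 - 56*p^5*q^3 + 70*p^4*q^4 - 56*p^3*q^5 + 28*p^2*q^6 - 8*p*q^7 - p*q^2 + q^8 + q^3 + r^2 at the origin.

The Hessian of f at 0 has rank 1. Corank 2; j^3 = -q^2*(p - q) has shape L^2 M (L != M), so D-series; mu = 9 gives D_9.

D_9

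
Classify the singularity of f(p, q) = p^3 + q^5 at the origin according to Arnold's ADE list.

E_{8}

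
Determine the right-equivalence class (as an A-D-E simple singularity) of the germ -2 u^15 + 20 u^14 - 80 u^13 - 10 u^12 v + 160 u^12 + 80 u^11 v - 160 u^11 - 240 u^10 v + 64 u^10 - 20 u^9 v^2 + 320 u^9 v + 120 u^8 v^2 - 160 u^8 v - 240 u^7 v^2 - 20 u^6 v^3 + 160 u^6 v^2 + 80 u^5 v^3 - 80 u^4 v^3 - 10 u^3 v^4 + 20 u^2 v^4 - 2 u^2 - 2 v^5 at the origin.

The Hessian of f at 0 has rank 1. Corank 1: A-series; mu = 4 gives A_4.

A_4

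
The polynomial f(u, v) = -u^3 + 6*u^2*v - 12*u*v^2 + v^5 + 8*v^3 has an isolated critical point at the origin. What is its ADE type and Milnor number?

Type E_8, Milnor number mu = 8.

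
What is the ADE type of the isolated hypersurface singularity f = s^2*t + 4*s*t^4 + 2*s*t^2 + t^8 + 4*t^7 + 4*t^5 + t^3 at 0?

The Hessian of f at 0 has rank 0. Corank 2; j^3 = t*(s + t)^2 has shape L^2 M (L != M), so D-series; mu = 9 gives D_9.

D9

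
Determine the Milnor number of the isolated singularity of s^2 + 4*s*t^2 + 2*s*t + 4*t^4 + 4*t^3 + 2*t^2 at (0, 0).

1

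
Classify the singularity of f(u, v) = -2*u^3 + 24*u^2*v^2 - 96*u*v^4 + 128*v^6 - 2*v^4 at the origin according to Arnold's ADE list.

E_6

The Hessian of f at 0 is [[0, 0], [0, 0]] with rank 0, so corank 2. A Groebner basis of the Jacobian ideal J(f) in C{u,v} is {u^3, u^2*v, -u^2/8 + u*v^2, v^3}; counting standard monomials gives mu = 6. Corank 2; j^3 = -2*u^3 is a perfect cube, so E-series; the 4-jet and mu = 6 give E_6.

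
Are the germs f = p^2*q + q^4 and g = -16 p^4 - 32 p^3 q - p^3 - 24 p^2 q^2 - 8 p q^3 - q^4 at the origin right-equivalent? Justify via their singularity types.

No.

The Hessian of f at 0 is [[0, 0], [0, 0]] with rank 0, so corank 2. A Groebner basis of the Jacobian ideal J(f) in C{p,q} is {p^3, p^2/4 + q^3, p*q}; counting standard monomials gives mu = 5. Corank 2; j^3 = p^2*q has shape L^2 M (L != M), so D-series; mu = 5 gives D_5. The Hessian of g at 0 is [[0, 0], [0, 0]] with rank 0, so corank 2. A Groebner basis of the Jacobian ideal J(g) in C{p,q} is {q^4, p*q^2 + q^3/6, p^2}; counting standard monomials gives mu = 6. Corank 2; j^3 = -p^3 is a perfect cube, so E-series; the 4-jet and mu = 6 give E_6. f is D_5 but g is E_6, hence not right-equivalent.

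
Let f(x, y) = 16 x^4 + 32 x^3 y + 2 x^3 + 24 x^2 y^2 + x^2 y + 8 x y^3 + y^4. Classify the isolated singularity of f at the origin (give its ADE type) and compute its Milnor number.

The Hessian of f at 0 has rank 0. Corank 2; j^3 = x^2*(2*x + y) has shape L^2 M (L != M), so D-series; mu = 5 gives D_5.

Type D5, Milnor number mu = 5.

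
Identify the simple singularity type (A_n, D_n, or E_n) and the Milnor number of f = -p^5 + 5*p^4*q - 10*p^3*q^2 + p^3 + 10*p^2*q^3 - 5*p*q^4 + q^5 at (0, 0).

Type E_{8}, Milnor number mu = 8.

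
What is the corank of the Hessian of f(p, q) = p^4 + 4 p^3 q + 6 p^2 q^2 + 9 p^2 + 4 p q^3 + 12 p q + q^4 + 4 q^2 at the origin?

Hessian at 0 has rank 1.

1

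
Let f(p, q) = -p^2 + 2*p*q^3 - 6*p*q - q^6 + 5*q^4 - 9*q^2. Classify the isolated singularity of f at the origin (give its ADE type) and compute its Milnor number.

Type A3, Milnor number mu = 3.

The Hessian of f at 0 is [[-2, -6], [-6, -18]] with rank 1, so corank 1. A Groebner basis of the Jacobian ideal J(f) in C{p,q} is {q^3, p + 3*q}; counting standard monomials gives mu = 3. Corank 1: A-series; mu = 3 gives A_3.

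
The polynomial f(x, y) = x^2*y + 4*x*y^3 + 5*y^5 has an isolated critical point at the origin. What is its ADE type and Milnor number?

Type D_6, Milnor number mu = 6.

The Hessian of f at 0 is [[0, 0], [0, 0]] with rank 0, so corank 2. A Groebner basis of the Jacobian ideal J(f) in C{x,y} is {x^3, x^2*y, -2*x^2 + x*y^2, x*y/2 + y^3}; counting standard monomials gives mu = 6. Corank 2; j^3 = x^2*y has shape L^2 M (L != M), so D-series; mu = 6 gives D_6.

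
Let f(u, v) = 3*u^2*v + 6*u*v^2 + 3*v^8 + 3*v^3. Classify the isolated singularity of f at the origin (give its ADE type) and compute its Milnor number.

Type D_9, Milnor number mu = 9.

The Hessian of f at 0 is [[0, 0], [0, 0]] with rank 0, so corank 2. A Groebner basis of the Jacobian ideal J(f) in C{u,v} is {u^2/8 + v^7 - v^2/8, u^3 + v^3, u*v + v^2}; counting standard monomials gives mu = 9. Corank 2; j^3 = 3*v*(u + v)^2 has shape L^2 M (L != M), so D-series; mu = 9 gives D_9.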